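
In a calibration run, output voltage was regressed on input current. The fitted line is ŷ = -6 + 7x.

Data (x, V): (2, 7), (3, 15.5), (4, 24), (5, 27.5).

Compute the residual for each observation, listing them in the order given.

-1, 0.5, 2, -1.5

x=2: ŷ = -6 + 7·2 = 8; e = 7 − 8 = -1
x=3: ŷ = -6 + 7·3 = 15; e = 15.5 − 15 = 0.5
x=4: ŷ = -6 + 7·4 = 22; e = 24 − 22 = 2
x=5: ŷ = -6 + 7·5 = 29; e = 27.5 − 29 = -1.5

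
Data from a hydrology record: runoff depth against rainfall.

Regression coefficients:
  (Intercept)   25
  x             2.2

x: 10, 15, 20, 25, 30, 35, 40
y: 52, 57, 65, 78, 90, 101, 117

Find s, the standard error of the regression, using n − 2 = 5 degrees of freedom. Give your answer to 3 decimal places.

x=10: ŷ = 25 + 2.2·10 = 47; e = 52 − 47 = 5
x=15: ŷ = 25 + 2.2·15 = 58; e = 57 − 58 = -1
x=20: ŷ = 25 + 2.2·20 = 69; e = 65 − 69 = -4
x=25: ŷ = 25 + 2.2·25 = 80; e = 78 − 80 = -2
x=30: ŷ = 25 + 2.2·30 = 91; e = 90 − 91 = -1
x=35: ŷ = 25 + 2.2·35 = 102; e = 101 − 102 = -1
x=40: ŷ = 25 + 2.2·40 = 113; e = 117 − 113 = 4
SSE = 25 + 1 + 16 + 4 + 1 + 1 + 16 = 64
s = √(64/5) = √12.8 ≈ 3.578

s = 3.578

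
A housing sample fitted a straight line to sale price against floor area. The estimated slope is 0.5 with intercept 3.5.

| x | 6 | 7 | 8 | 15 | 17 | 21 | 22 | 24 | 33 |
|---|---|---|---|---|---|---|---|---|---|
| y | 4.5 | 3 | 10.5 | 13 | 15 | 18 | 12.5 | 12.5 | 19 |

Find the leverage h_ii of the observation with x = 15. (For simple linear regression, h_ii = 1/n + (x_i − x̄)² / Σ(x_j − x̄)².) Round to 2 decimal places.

x̄ = (6 + 7 + 8 + 15 + 17 + 21 + 22 + 24 + 33)/9 = 17
Σ(x − x̄)² = 121 + 100 + 81 + 4 + 0 + 16 + 25 + 49 + 256 = 652
h = 1/9 + (-2)²/652 = 0.111111 + 0.00613497 = 0.12

h = 0.12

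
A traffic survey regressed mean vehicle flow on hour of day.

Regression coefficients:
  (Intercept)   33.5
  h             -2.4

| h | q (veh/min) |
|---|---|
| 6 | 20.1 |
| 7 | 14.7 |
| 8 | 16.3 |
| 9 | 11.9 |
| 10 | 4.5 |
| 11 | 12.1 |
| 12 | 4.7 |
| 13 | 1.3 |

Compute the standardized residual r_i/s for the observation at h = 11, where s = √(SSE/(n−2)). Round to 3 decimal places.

1.581

h=6: ŷ = 33.5 − 2.4·6 = 19.1; r = 20.1 − 19.1 = 1
h=7: ŷ = 33.5 − 2.4·7 = 16.7; r = 14.7 − 16.7 = -2
h=8: ŷ = 33.5 − 2.4·8 = 14.3; r = 16.3 − 14.3 = 2
h=9: ŷ = 33.5 − 2.4·9 = 11.9; r = 11.9 − 11.9 = 0
h=10: ŷ = 33.5 − 2.4·10 = 9.5; r = 4.5 − 9.5 = -5
h=11: ŷ = 33.5 − 2.4·11 = 7.1; r = 12.1 − 7.1 = 5
h=12: ŷ = 33.5 − 2.4·12 = 4.7; r = 4.7 − 4.7 = 0
h=13: ŷ = 33.5 − 2.4·13 = 2.3; r = 1.3 − 2.3 = -1
SSE = 1 + 4 + 4 + 0 + 25 + 25 + 0 + 1 = 60
s = √(60/6) = 3.16228
r/s = 5 / 3.16228 = 1.581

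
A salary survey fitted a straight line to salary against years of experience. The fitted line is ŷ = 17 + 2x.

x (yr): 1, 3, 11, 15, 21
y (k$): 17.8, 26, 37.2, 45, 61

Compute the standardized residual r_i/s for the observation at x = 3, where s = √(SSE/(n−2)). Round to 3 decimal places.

1.116

x=1: ŷ = 17 + 2·1 = 19; r = 17.8 − 19 = -1.2
x=3: ŷ = 17 + 2·3 = 23; r = 26 − 23 = 3
x=11: ŷ = 17 + 2·11 = 39; r = 37.2 − 39 = -1.8
x=15: ŷ = 17 + 2·15 = 47; r = 45 − 47 = -2
x=21: ŷ = 17 + 2·21 = 59; r = 61 − 59 = 2
SSE = 1.44 + 9 + 3.24 + 4 + 4 = 21.68
s = √(21.68/3) = 2.68825
r/s = 3 / 2.68825 = 1.116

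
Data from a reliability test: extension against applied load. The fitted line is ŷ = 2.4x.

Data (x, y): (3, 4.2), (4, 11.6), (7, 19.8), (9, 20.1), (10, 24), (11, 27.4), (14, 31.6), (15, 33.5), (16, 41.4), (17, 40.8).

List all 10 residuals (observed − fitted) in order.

x=3: ŷ = 2.4·3 = 7.2; e = 4.2 − 7.2 = -3
x=4: ŷ = 2.4·4 = 9.6; e = 11.6 − 9.6 = 2
x=7: ŷ = 2.4·7 = 16.8; e = 19.8 − 16.8 = 3
x=9: ŷ = 2.4·9 = 21.6; e = 20.1 − 21.6 = -1.5
x=10: ŷ = 2.4·10 = 24; e = 24 − 24 = 0
x=11: ŷ = 2.4·11 = 26.4; e = 27.4 − 26.4 = 1
x=14: ŷ = 2.4·14 = 33.6; e = 31.6 − 33.6 = -2
x=15: ŷ = 2.4·15 = 36; e = 33.5 − 36 = -2.5
x=16: ŷ = 2.4·16 = 38.4; e = 41.4 − 38.4 = 3
x=17: ŷ = 2.4·17 = 40.8; e = 40.8 − 40.8 = 0

-3, 2, 3, -1.5, 0, 1, -2, -2.5, 3, 0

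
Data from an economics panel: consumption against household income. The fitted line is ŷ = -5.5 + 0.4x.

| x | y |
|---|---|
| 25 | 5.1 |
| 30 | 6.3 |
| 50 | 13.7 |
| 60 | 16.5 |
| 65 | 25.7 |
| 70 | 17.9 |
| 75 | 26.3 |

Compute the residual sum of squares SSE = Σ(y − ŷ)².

x=25: ŷ = -5.5 + 0.4·25 = 4.5; r = 5.1 − 4.5 = 0.6
x=30: ŷ = -5.5 + 0.4·30 = 6.5; r = 6.3 − 6.5 = -0.2
x=50: ŷ = -5.5 + 0.4·50 = 14.5; r = 13.7 − 14.5 = -0.8
x=60: ŷ = -5.5 + 0.4·60 = 18.5; r = 16.5 − 18.5 = -2
x=65: ŷ = -5.5 + 0.4·65 = 20.5; r = 25.7 − 20.5 = 5.2
x=70: ŷ = -5.5 + 0.4·70 = 22.5; r = 17.9 − 22.5 = -4.6
x=75: ŷ = -5.5 + 0.4·75 = 24.5; r = 26.3 − 24.5 = 1.8
SSE = 0.36 + 0.04 + 0.64 + 4 + 27.04 + 21.16 + 3.24 = 56.48

SSE = 56.48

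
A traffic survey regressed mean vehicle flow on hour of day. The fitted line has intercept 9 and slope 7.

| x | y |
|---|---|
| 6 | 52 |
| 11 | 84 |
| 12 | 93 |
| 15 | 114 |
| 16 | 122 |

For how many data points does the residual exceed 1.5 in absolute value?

1

x=6: ŷ = 9 + 7·6 = 51; e = 52 − 51 = 1
x=11: ŷ = 9 + 7·11 = 86; e = 84 − 86 = -2
x=12: ŷ = 9 + 7·12 = 93; e = 93 − 93 = 0
x=15: ŷ = 9 + 7·15 = 114; e = 114 − 114 = 0
x=16: ŷ = 9 + 7·16 = 121; e = 122 − 121 = 1
|e| > 1.5: x=11 (|e|=2) → 1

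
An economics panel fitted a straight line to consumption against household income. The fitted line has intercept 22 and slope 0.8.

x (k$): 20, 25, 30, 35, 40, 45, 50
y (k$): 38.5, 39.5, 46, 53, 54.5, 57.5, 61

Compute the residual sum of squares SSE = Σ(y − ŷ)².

SSE = 17

x=20: ŷ = 22 + 0.8·20 = 38; e = 38.5 − 38 = 0.5
x=25: ŷ = 22 + 0.8·25 = 42; e = 39.5 − 42 = -2.5
x=30: ŷ = 22 + 0.8·30 = 46; e = 46 − 46 = 0
x=35: ŷ = 22 + 0.8·35 = 50; e = 53 − 50 = 3
x=40: ŷ = 22 + 0.8·40 = 54; e = 54.5 − 54 = 0.5
x=45: ŷ = 22 + 0.8·45 = 58; e = 57.5 − 58 = -0.5
x=50: ŷ = 22 + 0.8·50 = 62; e = 61 − 62 = -1
SSE = 0.25 + 6.25 + 0 + 9 + 0.25 + 0.25 + 1 = 17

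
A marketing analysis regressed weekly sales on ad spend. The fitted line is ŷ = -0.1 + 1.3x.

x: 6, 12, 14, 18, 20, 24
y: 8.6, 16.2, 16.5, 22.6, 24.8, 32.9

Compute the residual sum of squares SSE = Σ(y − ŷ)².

x=6: ŷ = -0.1 + 1.3·6 = 7.7; r = 8.6 − 7.7 = 0.9
x=12: ŷ = -0.1 + 1.3·12 = 15.5; r = 16.2 − 15.5 = 0.7
x=14: ŷ = -0.1 + 1.3·14 = 18.1; r = 16.5 − 18.1 = -1.6
x=18: ŷ = -0.1 + 1.3·18 = 23.3; r = 22.6 − 23.3 = -0.7
x=20: ŷ = -0.1 + 1.3·20 = 25.9; r = 24.8 − 25.9 = -1.1
x=24: ŷ = -0.1 + 1.3·24 = 31.1; r = 32.9 − 31.1 = 1.8
SSE = 0.81 + 0.49 + 2.56 + 0.49 + 1.21 + 3.24 = 8.8

SSE = 8.8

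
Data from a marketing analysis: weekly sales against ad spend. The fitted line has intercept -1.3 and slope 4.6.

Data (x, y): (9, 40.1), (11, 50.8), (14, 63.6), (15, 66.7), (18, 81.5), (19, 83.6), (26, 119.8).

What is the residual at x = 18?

ŷ = -1.3 + 4.6·18 = 81.5
e = 81.5 − 81.5 = 0

e = 0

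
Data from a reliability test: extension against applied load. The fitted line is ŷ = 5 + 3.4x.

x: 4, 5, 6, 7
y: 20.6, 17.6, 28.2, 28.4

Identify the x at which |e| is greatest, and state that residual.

x = 5, e = -4.4

x=4: ŷ = 5 + 3.4·4 = 18.6; e = 20.6 − 18.6 = 2
x=5: ŷ = 5 + 3.4·5 = 22; e = 17.6 − 22 = -4.4
x=6: ŷ = 5 + 3.4·6 = 25.4; e = 28.2 − 25.4 = 2.8
x=7: ŷ = 5 + 3.4·7 = 28.8; e = 28.4 − 28.8 = -0.4
Largest |e| is 4.4 at x = 5, residual -4.4.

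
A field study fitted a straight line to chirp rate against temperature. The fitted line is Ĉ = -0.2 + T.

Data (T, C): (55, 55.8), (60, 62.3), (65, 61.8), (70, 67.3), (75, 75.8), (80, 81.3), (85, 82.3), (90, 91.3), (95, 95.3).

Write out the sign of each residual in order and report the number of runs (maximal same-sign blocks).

T=55: Ĉ = -0.2 + 55 = 54.8; r = 55.8 − 54.8 = 1
T=60: Ĉ = -0.2 + 60 = 59.8; r = 62.3 − 59.8 = 2.5
T=65: Ĉ = -0.2 + 65 = 64.8; r = 61.8 − 64.8 = -3
T=70: Ĉ = -0.2 + 70 = 69.8; r = 67.3 − 69.8 = -2.5
T=75: Ĉ = -0.2 + 75 = 74.8; r = 75.8 − 74.8 = 1
T=80: Ĉ = -0.2 + 80 = 79.8; r = 81.3 − 79.8 = 1.5
T=85: Ĉ = -0.2 + 85 = 84.8; r = 82.3 − 84.8 = -2.5
T=90: Ĉ = -0.2 + 90 = 89.8; r = 91.3 − 89.8 = 1.5
T=95: Ĉ = -0.2 + 95 = 94.8; r = 95.3 − 94.8 = 0.5
Signs: + + − − + + − + +
Runs: +×2, −×2, +×2, −×1, +×2 → 5

5 runs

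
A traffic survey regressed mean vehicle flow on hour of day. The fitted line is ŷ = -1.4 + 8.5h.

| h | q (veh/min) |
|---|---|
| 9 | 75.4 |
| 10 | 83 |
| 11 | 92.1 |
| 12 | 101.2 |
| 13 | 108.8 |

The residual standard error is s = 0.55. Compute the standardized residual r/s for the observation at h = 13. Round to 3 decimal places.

ŷ = -1.4 + 8.5·13 = 109.1
r = 108.8 − 109.1 = -0.3
r/s = -0.3 / 0.55 = -0.545

-0.545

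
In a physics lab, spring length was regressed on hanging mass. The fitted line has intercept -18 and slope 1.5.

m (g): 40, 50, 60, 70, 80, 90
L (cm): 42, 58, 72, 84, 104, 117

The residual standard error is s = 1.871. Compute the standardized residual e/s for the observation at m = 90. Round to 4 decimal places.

0.0000

ŷ = -18 + 1.5·90 = 117
e = 117 − 117 = 0
e/s = 0 / 1.871 = 0.0000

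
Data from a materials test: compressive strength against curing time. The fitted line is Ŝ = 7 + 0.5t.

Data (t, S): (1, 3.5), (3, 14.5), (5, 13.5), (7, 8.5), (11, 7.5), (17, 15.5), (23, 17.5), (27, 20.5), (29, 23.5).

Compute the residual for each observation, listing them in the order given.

t=1: Ŝ = 7 + 0.5·1 = 7.5; e = 3.5 − 7.5 = -4
t=3: Ŝ = 7 + 0.5·3 = 8.5; e = 14.5 − 8.5 = 6
t=5: Ŝ = 7 + 0.5·5 = 9.5; e = 13.5 − 9.5 = 4
t=7: Ŝ = 7 + 0.5·7 = 10.5; e = 8.5 − 10.5 = -2
t=11: Ŝ = 7 + 0.5·11 = 12.5; e = 7.5 − 12.5 = -5
t=17: Ŝ = 7 + 0.5·17 = 15.5; e = 15.5 − 15.5 = 0
t=23: Ŝ = 7 + 0.5·23 = 18.5; e = 17.5 − 18.5 = -1
t=27: Ŝ = 7 + 0.5·27 = 20.5; e = 20.5 − 20.5 = 0
t=29: Ŝ = 7 + 0.5·29 = 21.5; e = 23.5 − 21.5 = 2

-4, 6, 4, -2, -5, 0, -1, 0, 2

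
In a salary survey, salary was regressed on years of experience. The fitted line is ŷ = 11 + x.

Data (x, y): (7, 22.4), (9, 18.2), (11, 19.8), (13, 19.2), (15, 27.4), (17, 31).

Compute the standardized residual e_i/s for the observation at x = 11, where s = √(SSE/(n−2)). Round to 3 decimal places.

-0.561

x=7: ŷ = 11 + 7 = 18; e = 22.4 − 18 = 4.4
x=9: ŷ = 11 + 9 = 20; e = 18.2 − 20 = -1.8
x=11: ŷ = 11 + 11 = 22; e = 19.8 − 22 = -2.2
x=13: ŷ = 11 + 13 = 24; e = 19.2 − 24 = -4.8
x=15: ŷ = 11 + 15 = 26; e = 27.4 − 26 = 1.4
x=17: ŷ = 11 + 17 = 28; e = 31 − 28 = 3
SSE = 19.36 + 3.24 + 4.84 + 23.04 + 1.96 + 9 = 61.44
s = √(61.44/4) = 3.91918
e/s = -2.2 / 3.91918 = -0.561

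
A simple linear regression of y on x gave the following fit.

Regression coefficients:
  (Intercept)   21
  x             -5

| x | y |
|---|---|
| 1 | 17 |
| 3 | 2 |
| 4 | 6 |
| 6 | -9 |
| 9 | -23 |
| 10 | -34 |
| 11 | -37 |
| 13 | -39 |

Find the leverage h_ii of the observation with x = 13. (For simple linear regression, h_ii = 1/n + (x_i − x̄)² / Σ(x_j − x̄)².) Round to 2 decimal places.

x̄ = (1 + 3 + 4 + 6 + 9 + 10 + 11 + 13)/8 = 7.125
Σ(x − x̄)² = 37.5156 + 17.0156 + 9.76562 + 1.26562 + 3.51562 + 8.26562 + 15.0156 + 34.5156 = 126.875
h = 1/8 + (5.875)²/126.875 = 0.125 + 0.272044 = 0.40

h = 0.40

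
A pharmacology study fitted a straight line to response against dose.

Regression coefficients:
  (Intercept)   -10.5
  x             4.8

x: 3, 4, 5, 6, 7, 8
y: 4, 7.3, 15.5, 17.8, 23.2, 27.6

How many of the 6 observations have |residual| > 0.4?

3

x=3: ŷ = -10.5 + 4.8·3 = 3.9; e = 4 − 3.9 = 0.1
x=4: ŷ = -10.5 + 4.8·4 = 8.7; e = 7.3 − 8.7 = -1.4
x=5: ŷ = -10.5 + 4.8·5 = 13.5; e = 15.5 − 13.5 = 2
x=6: ŷ = -10.5 + 4.8·6 = 18.3; e = 17.8 − 18.3 = -0.5
x=7: ŷ = -10.5 + 4.8·7 = 23.1; e = 23.2 − 23.1 = 0.1
x=8: ŷ = -10.5 + 4.8·8 = 27.9; e = 27.6 − 27.9 = -0.3
|e| > 0.4: x=4 (|e|=1.4), x=5 (|e|=2), x=6 (|e|=0.5) → 3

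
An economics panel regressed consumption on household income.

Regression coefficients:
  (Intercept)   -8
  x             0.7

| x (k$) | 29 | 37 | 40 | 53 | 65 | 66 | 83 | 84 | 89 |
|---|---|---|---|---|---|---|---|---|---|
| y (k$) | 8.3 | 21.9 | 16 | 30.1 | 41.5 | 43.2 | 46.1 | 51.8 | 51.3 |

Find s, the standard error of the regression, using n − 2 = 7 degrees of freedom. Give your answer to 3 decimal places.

s = 4.071

x=29: ŷ = -8 + 0.7·29 = 12.3; e = 8.3 − 12.3 = -4
x=37: ŷ = -8 + 0.7·37 = 17.9; e = 21.9 − 17.9 = 4
x=40: ŷ = -8 + 0.7·40 = 20; e = 16 − 20 = -4
x=53: ŷ = -8 + 0.7·53 = 29.1; e = 30.1 − 29.1 = 1
x=65: ŷ = -8 + 0.7·65 = 37.5; e = 41.5 − 37.5 = 4
x=66: ŷ = -8 + 0.7·66 = 38.2; e = 43.2 − 38.2 = 5
x=83: ŷ = -8 + 0.7·83 = 50.1; e = 46.1 − 50.1 = -4
x=84: ŷ = -8 + 0.7·84 = 50.8; e = 51.8 − 50.8 = 1
x=89: ŷ = -8 + 0.7·89 = 54.3; e = 51.3 − 54.3 = -3
SSE = 16 + 16 + 16 + 1 + 16 + 25 + 16 + 1 + 9 = 116
s = √(116/7) = √16.5714 ≈ 4.071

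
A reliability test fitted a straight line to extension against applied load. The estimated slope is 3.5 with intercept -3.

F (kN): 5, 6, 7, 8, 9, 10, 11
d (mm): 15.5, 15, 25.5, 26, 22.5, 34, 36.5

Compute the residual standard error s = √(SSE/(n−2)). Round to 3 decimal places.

F=5: d̂ = -3 + 3.5·5 = 14.5; r = 15.5 − 14.5 = 1
F=6: d̂ = -3 + 3.5·6 = 18; r = 15 − 18 = -3
F=7: d̂ = -3 + 3.5·7 = 21.5; r = 25.5 − 21.5 = 4
F=8: d̂ = -3 + 3.5·8 = 25; r = 26 − 25 = 1
F=9: d̂ = -3 + 3.5·9 = 28.5; r = 22.5 − 28.5 = -6
F=10: d̂ = -3 + 3.5·10 = 32; r = 34 − 32 = 2
F=11: d̂ = -3 + 3.5·11 = 35.5; r = 36.5 − 35.5 = 1
SSE = 1 + 9 + 16 + 1 + 36 + 4 + 1 = 68
s = √(68/5) = √13.6 ≈ 3.688

s = 3.688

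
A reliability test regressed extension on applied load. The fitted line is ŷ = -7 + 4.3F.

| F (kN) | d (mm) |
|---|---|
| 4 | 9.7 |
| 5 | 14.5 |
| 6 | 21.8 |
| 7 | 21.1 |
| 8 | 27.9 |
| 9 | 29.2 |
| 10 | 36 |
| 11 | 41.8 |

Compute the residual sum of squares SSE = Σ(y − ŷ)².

SSE = 22

F=4: ŷ = -7 + 4.3·4 = 10.2; r = 9.7 − 10.2 = -0.5
F=5: ŷ = -7 + 4.3·5 = 14.5; r = 14.5 − 14.5 = 0
F=6: ŷ = -7 + 4.3·6 = 18.8; r = 21.8 − 18.8 = 3
F=7: ŷ = -7 + 4.3·7 = 23.1; r = 21.1 − 23.1 = -2
F=8: ŷ = -7 + 4.3·8 = 27.4; r = 27.9 − 27.4 = 0.5
F=9: ŷ = -7 + 4.3·9 = 31.7; r = 29.2 − 31.7 = -2.5
F=10: ŷ = -7 + 4.3·10 = 36; r = 36 − 36 = 0
F=11: ŷ = -7 + 4.3·11 = 40.3; r = 41.8 − 40.3 = 1.5
SSE = 0.25 + 0 + 9 + 4 + 0.25 + 6.25 + 0 + 2.25 = 22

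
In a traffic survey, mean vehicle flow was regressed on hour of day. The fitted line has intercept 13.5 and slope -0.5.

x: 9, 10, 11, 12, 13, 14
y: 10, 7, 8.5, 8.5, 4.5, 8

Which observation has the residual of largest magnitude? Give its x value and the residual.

x = 13, e = -2.5

x=9: ŷ = 13.5 − 0.5·9 = 9; e = 10 − 9 = 1
x=10: ŷ = 13.5 − 0.5·10 = 8.5; e = 7 − 8.5 = -1.5
x=11: ŷ = 13.5 − 0.5·11 = 8; e = 8.5 − 8 = 0.5
x=12: ŷ = 13.5 − 0.5·12 = 7.5; e = 8.5 − 7.5 = 1
x=13: ŷ = 13.5 − 0.5·13 = 7; e = 4.5 − 7 = -2.5
x=14: ŷ = 13.5 − 0.5·14 = 6.5; e = 8 − 6.5 = 1.5
Largest |e| is 2.5 at x = 13, residual -2.5.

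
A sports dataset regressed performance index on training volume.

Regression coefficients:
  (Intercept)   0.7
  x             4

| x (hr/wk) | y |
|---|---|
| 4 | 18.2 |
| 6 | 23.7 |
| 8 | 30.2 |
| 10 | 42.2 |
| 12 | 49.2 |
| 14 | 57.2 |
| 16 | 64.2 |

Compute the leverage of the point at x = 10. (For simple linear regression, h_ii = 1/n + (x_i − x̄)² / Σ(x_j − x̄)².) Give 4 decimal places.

h = 0.1429

x̄ = (4 + 6 + 8 + 10 + 12 + 14 + 16)/7 = 10
Σ(x − x̄)² = 36 + 16 + 4 + 0 + 4 + 16 + 36 = 112
h = 1/7 + (0)²/112 = 0.142857 + 0 = 0.1429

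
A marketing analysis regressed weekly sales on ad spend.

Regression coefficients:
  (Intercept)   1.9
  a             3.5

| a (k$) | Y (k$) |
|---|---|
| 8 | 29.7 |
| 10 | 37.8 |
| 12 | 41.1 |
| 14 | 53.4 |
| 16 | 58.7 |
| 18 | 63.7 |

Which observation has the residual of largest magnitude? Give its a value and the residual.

a=8: ŷ = 1.9 + 3.5·8 = 29.9; e = 29.7 − 29.9 = -0.2
a=10: ŷ = 1.9 + 3.5·10 = 36.9; e = 37.8 − 36.9 = 0.9
a=12: ŷ = 1.9 + 3.5·12 = 43.9; e = 41.1 − 43.9 = -2.8
a=14: ŷ = 1.9 + 3.5·14 = 50.9; e = 53.4 − 50.9 = 2.5
a=16: ŷ = 1.9 + 3.5·16 = 57.9; e = 58.7 − 57.9 = 0.8
a=18: ŷ = 1.9 + 3.5·18 = 64.9; e = 63.7 − 64.9 = -1.2
Largest |e| is 2.8 at a = 12, residual -2.8.

a = 12, e = -2.8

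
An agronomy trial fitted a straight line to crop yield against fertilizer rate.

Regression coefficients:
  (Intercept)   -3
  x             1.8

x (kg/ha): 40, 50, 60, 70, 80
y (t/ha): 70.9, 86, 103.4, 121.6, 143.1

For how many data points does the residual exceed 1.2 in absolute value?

x=40: ŷ = -3 + 1.8·40 = 69; r = 70.9 − 69 = 1.9
x=50: ŷ = -3 + 1.8·50 = 87; r = 86 − 87 = -1
x=60: ŷ = -3 + 1.8·60 = 105; r = 103.4 − 105 = -1.6
x=70: ŷ = -3 + 1.8·70 = 123; r = 121.6 − 123 = -1.4
x=80: ŷ = -3 + 1.8·80 = 141; r = 143.1 − 141 = 2.1
|r| > 1.2: x=40 (|r|=1.9), x=60 (|r|=1.6), x=70 (|r|=1.4), x=80 (|r|=2.1) → 4

4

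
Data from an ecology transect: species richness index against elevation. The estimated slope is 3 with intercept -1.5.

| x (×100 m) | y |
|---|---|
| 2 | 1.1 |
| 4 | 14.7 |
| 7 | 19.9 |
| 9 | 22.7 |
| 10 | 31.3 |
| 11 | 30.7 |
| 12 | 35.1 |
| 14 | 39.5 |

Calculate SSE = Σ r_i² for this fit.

SSE = 47.04

x=2: ŷ = -1.5 + 3·2 = 4.5; r = 1.1 − 4.5 = -3.4
x=4: ŷ = -1.5 + 3·4 = 10.5; r = 14.7 − 10.5 = 4.2
x=7: ŷ = -1.5 + 3·7 = 19.5; r = 19.9 − 19.5 = 0.4
x=9: ŷ = -1.5 + 3·9 = 25.5; r = 22.7 − 25.5 = -2.8
x=10: ŷ = -1.5 + 3·10 = 28.5; r = 31.3 − 28.5 = 2.8
x=11: ŷ = -1.5 + 3·11 = 31.5; r = 30.7 − 31.5 = -0.8
x=12: ŷ = -1.5 + 3·12 = 34.5; r = 35.1 − 34.5 = 0.6
x=14: ŷ = -1.5 + 3·14 = 40.5; r = 39.5 − 40.5 = -1
SSE = 11.56 + 17.64 + 0.16 + 7.84 + 7.84 + 0.64 + 0.36 + 1 = 47.04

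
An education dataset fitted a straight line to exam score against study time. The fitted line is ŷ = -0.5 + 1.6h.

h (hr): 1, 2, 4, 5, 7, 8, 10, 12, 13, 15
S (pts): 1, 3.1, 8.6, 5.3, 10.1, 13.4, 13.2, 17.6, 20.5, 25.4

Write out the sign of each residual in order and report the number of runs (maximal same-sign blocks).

h=1: ŷ = -0.5 + 1.6·1 = 1.1; e = 1 − 1.1 = -0.1
h=2: ŷ = -0.5 + 1.6·2 = 2.7; e = 3.1 − 2.7 = 0.4
h=4: ŷ = -0.5 + 1.6·4 = 5.9; e = 8.6 − 5.9 = 2.7
h=5: ŷ = -0.5 + 1.6·5 = 7.5; e = 5.3 − 7.5 = -2.2
h=7: ŷ = -0.5 + 1.6·7 = 10.7; e = 10.1 − 10.7 = -0.6
h=8: ŷ = -0.5 + 1.6·8 = 12.3; e = 13.4 − 12.3 = 1.1
h=10: ŷ = -0.5 + 1.6·10 = 15.5; e = 13.2 − 15.5 = -2.3
h=12: ŷ = -0.5 + 1.6·12 = 18.7; e = 17.6 − 18.7 = -1.1
h=13: ŷ = -0.5 + 1.6·13 = 20.3; e = 20.5 − 20.3 = 0.2
h=15: ŷ = -0.5 + 1.6·15 = 23.5; e = 25.4 − 23.5 = 1.9
Signs: − + + − − + − − + +
Runs: −×1, +×2, −×2, +×1, −×2, +×2 → 6

6 runs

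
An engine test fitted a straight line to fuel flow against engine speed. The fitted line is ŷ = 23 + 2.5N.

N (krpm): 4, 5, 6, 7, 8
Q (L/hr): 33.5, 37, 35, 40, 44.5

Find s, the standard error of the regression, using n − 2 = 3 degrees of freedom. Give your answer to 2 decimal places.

N=4: ŷ = 23 + 2.5·4 = 33; e = 33.5 − 33 = 0.5
N=5: ŷ = 23 + 2.5·5 = 35.5; e = 37 − 35.5 = 1.5
N=6: ŷ = 23 + 2.5·6 = 38; e = 35 − 38 = -3
N=7: ŷ = 23 + 2.5·7 = 40.5; e = 40 − 40.5 = -0.5
N=8: ŷ = 23 + 2.5·8 = 43; e = 44.5 − 43 = 1.5
SSE = 0.25 + 2.25 + 9 + 0.25 + 2.25 = 14
s = √(14/3) = √4.66667 ≈ 2.16

s = 2.16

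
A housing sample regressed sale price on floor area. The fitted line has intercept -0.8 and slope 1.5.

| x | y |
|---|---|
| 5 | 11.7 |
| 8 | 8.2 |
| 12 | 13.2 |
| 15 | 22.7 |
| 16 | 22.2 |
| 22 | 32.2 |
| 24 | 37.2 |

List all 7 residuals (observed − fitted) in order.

x=5: ŷ = -0.8 + 1.5·5 = 6.7; r = 11.7 − 6.7 = 5
x=8: ŷ = -0.8 + 1.5·8 = 11.2; r = 8.2 − 11.2 = -3
x=12: ŷ = -0.8 + 1.5·12 = 17.2; r = 13.2 − 17.2 = -4
x=15: ŷ = -0.8 + 1.5·15 = 21.7; r = 22.7 − 21.7 = 1
x=16: ŷ = -0.8 + 1.5·16 = 23.2; r = 22.2 − 23.2 = -1
x=22: ŷ = -0.8 + 1.5·22 = 32.2; r = 32.2 − 32.2 = 0
x=24: ŷ = -0.8 + 1.5·24 = 35.2; r = 37.2 − 35.2 = 2

5, -3, -4, 1, -1, 0, 2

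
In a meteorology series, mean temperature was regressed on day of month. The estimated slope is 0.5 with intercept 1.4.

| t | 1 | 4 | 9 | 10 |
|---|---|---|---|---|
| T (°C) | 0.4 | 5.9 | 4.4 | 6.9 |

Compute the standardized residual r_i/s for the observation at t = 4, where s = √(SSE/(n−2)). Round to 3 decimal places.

t=1: T̂ = 1.4 + 0.5·1 = 1.9; r = 0.4 − 1.9 = -1.5
t=4: T̂ = 1.4 + 0.5·4 = 3.4; r = 5.9 − 3.4 = 2.5
t=9: T̂ = 1.4 + 0.5·9 = 5.9; r = 4.4 − 5.9 = -1.5
t=10: T̂ = 1.4 + 0.5·10 = 6.4; r = 6.9 − 6.4 = 0.5
SSE = 2.25 + 6.25 + 2.25 + 0.25 = 11
s = √(11/2) = 2.34521
r/s = 2.5 / 2.34521 = 1.066

1.066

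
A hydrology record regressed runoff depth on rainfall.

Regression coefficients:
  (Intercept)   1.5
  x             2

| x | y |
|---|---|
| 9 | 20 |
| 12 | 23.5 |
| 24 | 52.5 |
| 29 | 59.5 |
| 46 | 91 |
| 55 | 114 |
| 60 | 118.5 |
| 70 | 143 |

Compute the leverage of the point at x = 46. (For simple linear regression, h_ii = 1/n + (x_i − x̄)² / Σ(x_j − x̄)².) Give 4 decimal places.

x̄ = (9 + 12 + 24 + 29 + 46 + 55 + 60 + 70)/8 = 38.125
Σ(x − x̄)² = 848.266 + 682.516 + 199.516 + 83.2656 + 62.0156 + 284.766 + 478.516 + 1016.02 = 3654.88
h = 1/8 + (7.875)²/3654.88 = 0.125 + 0.0169679 = 0.1420

h = 0.1420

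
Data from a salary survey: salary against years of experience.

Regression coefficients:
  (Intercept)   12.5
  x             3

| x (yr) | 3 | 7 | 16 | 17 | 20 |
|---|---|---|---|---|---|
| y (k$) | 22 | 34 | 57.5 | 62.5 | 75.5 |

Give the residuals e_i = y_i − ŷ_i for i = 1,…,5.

0.5, 0.5, -3, -1, 3

x=3: ŷ = 12.5 + 3·3 = 21.5; e = 22 − 21.5 = 0.5
x=7: ŷ = 12.5 + 3·7 = 33.5; e = 34 − 33.5 = 0.5
x=16: ŷ = 12.5 + 3·16 = 60.5; e = 57.5 − 60.5 = -3
x=17: ŷ = 12.5 + 3·17 = 63.5; e = 62.5 − 63.5 = -1
x=20: ŷ = 12.5 + 3·20 = 72.5; e = 75.5 − 72.5 = 3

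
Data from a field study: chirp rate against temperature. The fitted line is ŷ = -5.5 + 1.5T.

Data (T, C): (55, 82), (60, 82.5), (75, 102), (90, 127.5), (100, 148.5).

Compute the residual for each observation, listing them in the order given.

T=55: ŷ = -5.5 + 1.5·55 = 77; e = 82 − 77 = 5
T=60: ŷ = -5.5 + 1.5·60 = 84.5; e = 82.5 − 84.5 = -2
T=75: ŷ = -5.5 + 1.5·75 = 107; e = 102 − 107 = -5
T=90: ŷ = -5.5 + 1.5·90 = 129.5; e = 127.5 − 129.5 = -2
T=100: ŷ = -5.5 + 1.5·100 = 144.5; e = 148.5 − 144.5 = 4

5, -2, -5, -2, 4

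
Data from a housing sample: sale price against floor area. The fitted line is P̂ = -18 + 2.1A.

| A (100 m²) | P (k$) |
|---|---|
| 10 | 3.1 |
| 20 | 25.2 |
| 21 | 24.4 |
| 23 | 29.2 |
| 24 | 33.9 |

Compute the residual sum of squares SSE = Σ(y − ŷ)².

A=10: P̂ = -18 + 2.1·10 = 3; e = 3.1 − 3 = 0.1
A=20: P̂ = -18 + 2.1·20 = 24; e = 25.2 − 24 = 1.2
A=21: P̂ = -18 + 2.1·21 = 26.1; e = 24.4 − 26.1 = -1.7
A=23: P̂ = -18 + 2.1·23 = 30.3; e = 29.2 − 30.3 = -1.1
A=24: P̂ = -18 + 2.1·24 = 32.4; e = 33.9 − 32.4 = 1.5
SSE = 0.01 + 1.44 + 2.89 + 1.21 + 2.25 = 7.8

SSE = 7.8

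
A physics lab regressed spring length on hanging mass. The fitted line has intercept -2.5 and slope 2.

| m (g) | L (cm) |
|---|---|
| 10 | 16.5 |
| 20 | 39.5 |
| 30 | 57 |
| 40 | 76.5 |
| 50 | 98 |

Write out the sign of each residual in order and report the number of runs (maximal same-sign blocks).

m=10: L̂ = -2.5 + 2·10 = 17.5; e = 16.5 − 17.5 = -1
m=20: L̂ = -2.5 + 2·20 = 37.5; e = 39.5 − 37.5 = 2
m=30: L̂ = -2.5 + 2·30 = 57.5; e = 57 − 57.5 = -0.5
m=40: L̂ = -2.5 + 2·40 = 77.5; e = 76.5 − 77.5 = -1
m=50: L̂ = -2.5 + 2·50 = 97.5; e = 98 − 97.5 = 0.5
Signs: − + − − +
Runs: −×1, +×1, −×2, +×1 → 4

4 runs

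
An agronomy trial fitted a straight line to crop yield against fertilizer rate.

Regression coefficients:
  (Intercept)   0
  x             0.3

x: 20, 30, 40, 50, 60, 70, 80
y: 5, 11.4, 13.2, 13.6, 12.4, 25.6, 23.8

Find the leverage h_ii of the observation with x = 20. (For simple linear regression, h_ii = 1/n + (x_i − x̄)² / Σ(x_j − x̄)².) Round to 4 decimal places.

h = 0.4643

x̄ = (20 + 30 + 40 + 50 + 60 + 70 + 80)/7 = 50
Σ(x − x̄)² = 900 + 400 + 100 + 0 + 100 + 400 + 900 = 2800
h = 1/7 + (-30)²/2800 = 0.142857 + 0.321429 = 0.4643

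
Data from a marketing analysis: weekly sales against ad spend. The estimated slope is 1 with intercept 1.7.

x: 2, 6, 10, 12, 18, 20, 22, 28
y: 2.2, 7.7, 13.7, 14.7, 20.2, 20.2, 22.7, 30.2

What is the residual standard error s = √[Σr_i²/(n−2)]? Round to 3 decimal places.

s = 1.354

x=2: ŷ = 1.7 + 2 = 3.7; r = 2.2 − 3.7 = -1.5
x=6: ŷ = 1.7 + 6 = 7.7; r = 7.7 − 7.7 = 0
x=10: ŷ = 1.7 + 10 = 11.7; r = 13.7 − 11.7 = 2
x=12: ŷ = 1.7 + 12 = 13.7; r = 14.7 − 13.7 = 1
x=18: ŷ = 1.7 + 18 = 19.7; r = 20.2 − 19.7 = 0.5
x=20: ŷ = 1.7 + 20 = 21.7; r = 20.2 − 21.7 = -1.5
x=22: ŷ = 1.7 + 22 = 23.7; r = 22.7 − 23.7 = -1
x=28: ŷ = 1.7 + 28 = 29.7; r = 30.2 − 29.7 = 0.5
SSE = 2.25 + 0 + 4 + 1 + 0.25 + 2.25 + 1 + 0.25 = 11
s = √(11/6) = √1.83333 ≈ 1.354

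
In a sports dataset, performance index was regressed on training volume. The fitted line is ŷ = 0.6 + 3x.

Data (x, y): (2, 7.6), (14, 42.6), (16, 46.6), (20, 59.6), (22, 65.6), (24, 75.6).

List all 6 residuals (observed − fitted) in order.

x=2: ŷ = 0.6 + 3·2 = 6.6; e = 7.6 − 6.6 = 1
x=14: ŷ = 0.6 + 3·14 = 42.6; e = 42.6 − 42.6 = 0
x=16: ŷ = 0.6 + 3·16 = 48.6; e = 46.6 − 48.6 = -2
x=20: ŷ = 0.6 + 3·20 = 60.6; e = 59.6 − 60.6 = -1
x=22: ŷ = 0.6 + 3·22 = 66.6; e = 65.6 − 66.6 = -1
x=24: ŷ = 0.6 + 3·24 = 72.6; e = 75.6 − 72.6 = 3

1, 0, -2, -1, -1, 3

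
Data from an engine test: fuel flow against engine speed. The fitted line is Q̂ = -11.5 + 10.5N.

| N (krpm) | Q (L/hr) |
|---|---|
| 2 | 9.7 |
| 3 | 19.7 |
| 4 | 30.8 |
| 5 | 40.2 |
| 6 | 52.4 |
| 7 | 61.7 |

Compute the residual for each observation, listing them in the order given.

0.2, -0.3, 0.3, -0.8, 0.9, -0.3

N=2: Q̂ = -11.5 + 10.5·2 = 9.5; e = 9.7 − 9.5 = 0.2
N=3: Q̂ = -11.5 + 10.5·3 = 20; e = 19.7 − 20 = -0.3
N=4: Q̂ = -11.5 + 10.5·4 = 30.5; e = 30.8 − 30.5 = 0.3
N=5: Q̂ = -11.5 + 10.5·5 = 41; e = 40.2 − 41 = -0.8
N=6: Q̂ = -11.5 + 10.5·6 = 51.5; e = 52.4 − 51.5 = 0.9
N=7: Q̂ = -11.5 + 10.5·7 = 62; e = 61.7 − 62 = -0.3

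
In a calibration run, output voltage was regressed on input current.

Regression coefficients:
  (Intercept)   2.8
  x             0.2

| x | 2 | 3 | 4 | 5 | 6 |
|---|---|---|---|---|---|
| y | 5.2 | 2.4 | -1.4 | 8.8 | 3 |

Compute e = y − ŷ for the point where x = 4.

ŷ = 2.8 + 0.2·4 = 3.6
e = -1.4 − 3.6 = -5

e = -5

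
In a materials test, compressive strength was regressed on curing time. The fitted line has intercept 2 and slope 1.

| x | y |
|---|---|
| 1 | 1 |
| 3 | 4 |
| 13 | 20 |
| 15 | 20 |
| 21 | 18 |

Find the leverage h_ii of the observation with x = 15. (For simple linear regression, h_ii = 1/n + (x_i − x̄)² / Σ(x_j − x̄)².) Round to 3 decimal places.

x̄ = (1 + 3 + 13 + 15 + 21)/5 = 10.6
Σ(x − x̄)² = 92.16 + 57.76 + 5.76 + 19.36 + 108.16 = 283.2
h = 1/5 + (4.4)²/283.2 = 0.2 + 0.0683616 = 0.268

h = 0.268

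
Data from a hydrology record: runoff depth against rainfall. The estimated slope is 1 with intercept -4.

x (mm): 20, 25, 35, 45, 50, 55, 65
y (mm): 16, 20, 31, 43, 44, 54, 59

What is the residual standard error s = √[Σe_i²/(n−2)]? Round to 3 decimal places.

s = 2.098

x=20: ŷ = -4 + 20 = 16; e = 16 − 16 = 0
x=25: ŷ = -4 + 25 = 21; e = 20 − 21 = -1
x=35: ŷ = -4 + 35 = 31; e = 31 − 31 = 0
x=45: ŷ = -4 + 45 = 41; e = 43 − 41 = 2
x=50: ŷ = -4 + 50 = 46; e = 44 − 46 = -2
x=55: ŷ = -4 + 55 = 51; e = 54 − 51 = 3
x=65: ŷ = -4 + 65 = 61; e = 59 − 61 = -2
SSE = 0 + 1 + 0 + 4 + 4 + 9 + 4 = 22
s = √(22/5) = √4.4 ≈ 2.098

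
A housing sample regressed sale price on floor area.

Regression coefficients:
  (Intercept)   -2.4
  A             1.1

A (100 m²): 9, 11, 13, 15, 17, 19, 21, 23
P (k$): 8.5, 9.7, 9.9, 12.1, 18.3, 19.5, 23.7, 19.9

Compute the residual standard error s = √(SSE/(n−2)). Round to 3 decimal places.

A=9: ŷ = -2.4 + 1.1·9 = 7.5; r = 8.5 − 7.5 = 1
A=11: ŷ = -2.4 + 1.1·11 = 9.7; r = 9.7 − 9.7 = 0
A=13: ŷ = -2.4 + 1.1·13 = 11.9; r = 9.9 − 11.9 = -2
A=15: ŷ = -2.4 + 1.1·15 = 14.1; r = 12.1 − 14.1 = -2
A=17: ŷ = -2.4 + 1.1·17 = 16.3; r = 18.3 − 16.3 = 2
A=19: ŷ = -2.4 + 1.1·19 = 18.5; r = 19.5 − 18.5 = 1
A=21: ŷ = -2.4 + 1.1·21 = 20.7; r = 23.7 − 20.7 = 3
A=23: ŷ = -2.4 + 1.1·23 = 22.9; r = 19.9 − 22.9 = -3
SSE = 1 + 0 + 4 + 4 + 4 + 1 + 9 + 9 = 32
s = √(32/6) = √5.33333 ≈ 2.309

s = 2.309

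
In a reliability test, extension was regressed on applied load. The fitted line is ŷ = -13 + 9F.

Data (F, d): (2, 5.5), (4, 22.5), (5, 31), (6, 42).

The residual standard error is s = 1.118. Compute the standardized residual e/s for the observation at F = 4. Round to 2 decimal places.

-0.45

ŷ = -13 + 9·4 = 23
e = 22.5 − 23 = -0.5
e/s = -0.5 / 1.118 = -0.45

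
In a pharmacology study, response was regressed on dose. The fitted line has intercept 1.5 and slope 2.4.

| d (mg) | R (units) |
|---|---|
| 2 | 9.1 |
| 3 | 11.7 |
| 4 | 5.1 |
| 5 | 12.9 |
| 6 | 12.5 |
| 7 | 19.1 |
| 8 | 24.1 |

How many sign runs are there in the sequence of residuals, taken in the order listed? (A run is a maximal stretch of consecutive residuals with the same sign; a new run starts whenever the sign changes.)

d=2: ŷ = 1.5 + 2.4·2 = 6.3; e = 9.1 − 6.3 = 2.8
d=3: ŷ = 1.5 + 2.4·3 = 8.7; e = 11.7 − 8.7 = 3
d=4: ŷ = 1.5 + 2.4·4 = 11.1; e = 5.1 − 11.1 = -6
d=5: ŷ = 1.5 + 2.4·5 = 13.5; e = 12.9 − 13.5 = -0.6
d=6: ŷ = 1.5 + 2.4·6 = 15.9; e = 12.5 − 15.9 = -3.4
d=7: ŷ = 1.5 + 2.4·7 = 18.3; e = 19.1 − 18.3 = 0.8
d=8: ŷ = 1.5 + 2.4·8 = 20.7; e = 24.1 − 20.7 = 3.4
Signs: + + − − − + +
Runs: +×2, −×3, +×2 → 3

3 runs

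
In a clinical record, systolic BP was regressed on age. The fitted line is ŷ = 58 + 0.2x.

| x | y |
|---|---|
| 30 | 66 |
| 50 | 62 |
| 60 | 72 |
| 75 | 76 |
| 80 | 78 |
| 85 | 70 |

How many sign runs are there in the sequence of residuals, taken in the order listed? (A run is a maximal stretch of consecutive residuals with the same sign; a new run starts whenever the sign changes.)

4 runs

x=30: ŷ = 58 + 0.2·30 = 64; r = 66 − 64 = 2
x=50: ŷ = 58 + 0.2·50 = 68; r = 62 − 68 = -6
x=60: ŷ = 58 + 0.2·60 = 70; r = 72 − 70 = 2
x=75: ŷ = 58 + 0.2·75 = 73; r = 76 − 73 = 3
x=80: ŷ = 58 + 0.2·80 = 74; r = 78 − 74 = 4
x=85: ŷ = 58 + 0.2·85 = 75; r = 70 − 75 = -5
Signs: + − + + + −
Runs: +×1, −×1, +×3, −×1 → 4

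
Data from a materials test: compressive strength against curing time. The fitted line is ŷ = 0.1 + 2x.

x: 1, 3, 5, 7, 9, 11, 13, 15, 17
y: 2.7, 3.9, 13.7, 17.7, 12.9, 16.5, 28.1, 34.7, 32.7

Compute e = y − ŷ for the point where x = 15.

ŷ = 0.1 + 2·15 = 30.1
e = 34.7 − 30.1 = 4.6

e = 4.6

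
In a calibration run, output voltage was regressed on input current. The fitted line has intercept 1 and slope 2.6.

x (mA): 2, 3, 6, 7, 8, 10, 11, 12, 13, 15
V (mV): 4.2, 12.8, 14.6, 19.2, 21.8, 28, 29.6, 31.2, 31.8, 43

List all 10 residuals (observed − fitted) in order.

-2, 4, -2, 0, 0, 1, 0, -1, -3, 3

x=2: ŷ = 1 + 2.6·2 = 6.2; r = 4.2 − 6.2 = -2
x=3: ŷ = 1 + 2.6·3 = 8.8; r = 12.8 − 8.8 = 4
x=6: ŷ = 1 + 2.6·6 = 16.6; r = 14.6 − 16.6 = -2
x=7: ŷ = 1 + 2.6·7 = 19.2; r = 19.2 − 19.2 = 0
x=8: ŷ = 1 + 2.6·8 = 21.8; r = 21.8 − 21.8 = 0
x=10: ŷ = 1 + 2.6·10 = 27; r = 28 − 27 = 1
x=11: ŷ = 1 + 2.6·11 = 29.6; r = 29.6 − 29.6 = 0
x=12: ŷ = 1 + 2.6·12 = 32.2; r = 31.2 − 32.2 = -1
x=13: ŷ = 1 + 2.6·13 = 34.8; r = 31.8 − 34.8 = -3
x=15: ŷ = 1 + 2.6·15 = 40; r = 43 − 40 = 3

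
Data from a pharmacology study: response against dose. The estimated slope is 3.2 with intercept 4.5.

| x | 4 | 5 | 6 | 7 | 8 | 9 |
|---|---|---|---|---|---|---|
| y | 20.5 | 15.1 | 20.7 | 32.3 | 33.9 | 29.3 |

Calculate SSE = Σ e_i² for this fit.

x=4: ŷ = 4.5 + 3.2·4 = 17.3; e = 20.5 − 17.3 = 3.2
x=5: ŷ = 4.5 + 3.2·5 = 20.5; e = 15.1 − 20.5 = -5.4
x=6: ŷ = 4.5 + 3.2·6 = 23.7; e = 20.7 − 23.7 = -3
x=7: ŷ = 4.5 + 3.2·7 = 26.9; e = 32.3 − 26.9 = 5.4
x=8: ŷ = 4.5 + 3.2·8 = 30.1; e = 33.9 − 30.1 = 3.8
x=9: ŷ = 4.5 + 3.2·9 = 33.3; e = 29.3 − 33.3 = -4
SSE = 10.24 + 29.16 + 9 + 29.16 + 14.44 + 16 = 108

SSE = 108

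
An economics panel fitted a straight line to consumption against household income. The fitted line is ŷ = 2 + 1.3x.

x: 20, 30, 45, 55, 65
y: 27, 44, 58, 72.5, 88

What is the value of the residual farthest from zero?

x=20: ŷ = 2 + 1.3·20 = 28; e = 27 − 28 = -1
x=30: ŷ = 2 + 1.3·30 = 41; e = 44 − 41 = 3
x=45: ŷ = 2 + 1.3·45 = 60.5; e = 58 − 60.5 = -2.5
x=55: ŷ = 2 + 1.3·55 = 73.5; e = 72.5 − 73.5 = -1
x=65: ŷ = 2 + 1.3·65 = 86.5; e = 88 − 86.5 = 1.5
Largest |e| is 3 at x = 30, residual 3.

e = 3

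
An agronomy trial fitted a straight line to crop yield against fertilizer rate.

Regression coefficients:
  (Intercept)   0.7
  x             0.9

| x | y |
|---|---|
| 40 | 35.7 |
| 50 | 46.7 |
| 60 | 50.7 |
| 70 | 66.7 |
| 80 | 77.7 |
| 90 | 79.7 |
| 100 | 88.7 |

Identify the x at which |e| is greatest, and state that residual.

x=40: ŷ = 0.7 + 0.9·40 = 36.7; e = 35.7 − 36.7 = -1
x=50: ŷ = 0.7 + 0.9·50 = 45.7; e = 46.7 − 45.7 = 1
x=60: ŷ = 0.7 + 0.9·60 = 54.7; e = 50.7 − 54.7 = -4
x=70: ŷ = 0.7 + 0.9·70 = 63.7; e = 66.7 − 63.7 = 3
x=80: ŷ = 0.7 + 0.9·80 = 72.7; e = 77.7 − 72.7 = 5
x=90: ŷ = 0.7 + 0.9·90 = 81.7; e = 79.7 − 81.7 = -2
x=100: ŷ = 0.7 + 0.9·100 = 90.7; e = 88.7 − 90.7 = -2
Largest |e| is 5 at x = 80, residual 5.

x = 80, e = 5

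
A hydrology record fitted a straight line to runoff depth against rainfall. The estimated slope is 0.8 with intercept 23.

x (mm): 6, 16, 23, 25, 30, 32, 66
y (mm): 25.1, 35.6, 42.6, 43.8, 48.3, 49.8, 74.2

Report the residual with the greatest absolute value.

x=6: ŷ = 23 + 0.8·6 = 27.8; e = 25.1 − 27.8 = -2.7
x=16: ŷ = 23 + 0.8·16 = 35.8; e = 35.6 − 35.8 = -0.2
x=23: ŷ = 23 + 0.8·23 = 41.4; e = 42.6 − 41.4 = 1.2
x=25: ŷ = 23 + 0.8·25 = 43; e = 43.8 − 43 = 0.8
x=30: ŷ = 23 + 0.8·30 = 47; e = 48.3 − 47 = 1.3
x=32: ŷ = 23 + 0.8·32 = 48.6; e = 49.8 − 48.6 = 1.2
x=66: ŷ = 23 + 0.8·66 = 75.8; e = 74.2 − 75.8 = -1.6
Largest |e| is 2.7 at x = 6, residual -2.7.

e = -2.7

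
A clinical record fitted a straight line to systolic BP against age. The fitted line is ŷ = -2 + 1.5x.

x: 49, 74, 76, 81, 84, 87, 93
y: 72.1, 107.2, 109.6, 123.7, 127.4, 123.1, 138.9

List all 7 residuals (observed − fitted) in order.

0.6, -1.8, -2.4, 4.2, 3.4, -5.4, 1.4

x=49: ŷ = -2 + 1.5·49 = 71.5; e = 72.1 − 71.5 = 0.6
x=74: ŷ = -2 + 1.5·74 = 109; e = 107.2 − 109 = -1.8
x=76: ŷ = -2 + 1.5·76 = 112; e = 109.6 − 112 = -2.4
x=81: ŷ = -2 + 1.5·81 = 119.5; e = 123.7 − 119.5 = 4.2
x=84: ŷ = -2 + 1.5·84 = 124; e = 127.4 − 124 = 3.4
x=87: ŷ = -2 + 1.5·87 = 128.5; e = 123.1 − 128.5 = -5.4
x=93: ŷ = -2 + 1.5·93 = 137.5; e = 138.9 − 137.5 = 1.4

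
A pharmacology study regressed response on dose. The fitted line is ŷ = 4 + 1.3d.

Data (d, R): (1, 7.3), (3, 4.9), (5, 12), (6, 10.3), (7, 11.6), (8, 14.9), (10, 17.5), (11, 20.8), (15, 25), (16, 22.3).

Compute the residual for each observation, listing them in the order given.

d=1: ŷ = 4 + 1.3·1 = 5.3; e = 7.3 − 5.3 = 2
d=3: ŷ = 4 + 1.3·3 = 7.9; e = 4.9 − 7.9 = -3
d=5: ŷ = 4 + 1.3·5 = 10.5; e = 12 − 10.5 = 1.5
d=6: ŷ = 4 + 1.3·6 = 11.8; e = 10.3 − 11.8 = -1.5
d=7: ŷ = 4 + 1.3·7 = 13.1; e = 11.6 − 13.1 = -1.5
d=8: ŷ = 4 + 1.3·8 = 14.4; e = 14.9 − 14.4 = 0.5
d=10: ŷ = 4 + 1.3·10 = 17; e = 17.5 − 17 = 0.5
d=11: ŷ = 4 + 1.3·11 = 18.3; e = 20.8 − 18.3 = 2.5
d=15: ŷ = 4 + 1.3·15 = 23.5; e = 25 − 23.5 = 1.5
d=16: ŷ = 4 + 1.3·16 = 24.8; e = 22.3 − 24.8 = -2.5

2, -3, 1.5, -1.5, -1.5, 0.5, 0.5, 2.5, 1.5, -2.5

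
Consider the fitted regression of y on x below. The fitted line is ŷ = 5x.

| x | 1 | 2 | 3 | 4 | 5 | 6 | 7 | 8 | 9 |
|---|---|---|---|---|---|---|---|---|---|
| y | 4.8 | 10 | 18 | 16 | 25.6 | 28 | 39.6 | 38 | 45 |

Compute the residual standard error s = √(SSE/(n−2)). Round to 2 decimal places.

x=1: ŷ = 5·1 = 5; r = 4.8 − 5 = -0.2
x=2: ŷ = 5·2 = 10; r = 10 − 10 = 0
x=3: ŷ = 5·3 = 15; r = 18 − 15 = 3
x=4: ŷ = 5·4 = 20; r = 16 − 20 = -4
x=5: ŷ = 5·5 = 25; r = 25.6 − 25 = 0.6
x=6: ŷ = 5·6 = 30; r = 28 − 30 = -2
x=7: ŷ = 5·7 = 35; r = 39.6 − 35 = 4.6
x=8: ŷ = 5·8 = 40; r = 38 − 40 = -2
x=9: ŷ = 5·9 = 45; r = 45 − 45 = 0
SSE = 0.04 + 0 + 9 + 16 + 0.36 + 4 + 21.16 + 4 + 0 = 54.56
s = √(54.56/7) = √7.79429 ≈ 2.79

s = 2.79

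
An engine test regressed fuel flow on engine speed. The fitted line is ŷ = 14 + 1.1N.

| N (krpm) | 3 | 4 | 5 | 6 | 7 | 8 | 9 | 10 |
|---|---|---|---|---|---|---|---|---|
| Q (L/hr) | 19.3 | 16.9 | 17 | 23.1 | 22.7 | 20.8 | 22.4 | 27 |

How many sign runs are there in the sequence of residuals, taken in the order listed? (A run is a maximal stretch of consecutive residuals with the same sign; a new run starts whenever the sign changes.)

5 runs

N=3: ŷ = 14 + 1.1·3 = 17.3; e = 19.3 − 17.3 = 2
N=4: ŷ = 14 + 1.1·4 = 18.4; e = 16.9 − 18.4 = -1.5
N=5: ŷ = 14 + 1.1·5 = 19.5; e = 17 − 19.5 = -2.5
N=6: ŷ = 14 + 1.1·6 = 20.6; e = 23.1 − 20.6 = 2.5
N=7: ŷ = 14 + 1.1·7 = 21.7; e = 22.7 − 21.7 = 1
N=8: ŷ = 14 + 1.1·8 = 22.8; e = 20.8 − 22.8 = -2
N=9: ŷ = 14 + 1.1·9 = 23.9; e = 22.4 − 23.9 = -1.5
N=10: ŷ = 14 + 1.1·10 = 25; e = 27 − 25 = 2
Signs: + − − + + − − +
Runs: +×1, −×2, +×2, −×2, +×1 → 5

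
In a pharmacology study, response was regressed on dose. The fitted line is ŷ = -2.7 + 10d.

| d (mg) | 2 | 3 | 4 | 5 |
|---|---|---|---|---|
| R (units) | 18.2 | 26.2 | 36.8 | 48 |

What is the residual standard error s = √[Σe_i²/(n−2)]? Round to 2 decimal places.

s = 1.17

d=2: ŷ = -2.7 + 10·2 = 17.3; e = 18.2 − 17.3 = 0.9
d=3: ŷ = -2.7 + 10·3 = 27.3; e = 26.2 − 27.3 = -1.1
d=4: ŷ = -2.7 + 10·4 = 37.3; e = 36.8 − 37.3 = -0.5
d=5: ŷ = -2.7 + 10·5 = 47.3; e = 48 − 47.3 = 0.7
SSE = 0.81 + 1.21 + 0.25 + 0.49 = 2.76
s = √(2.76/2) = √1.38 ≈ 1.17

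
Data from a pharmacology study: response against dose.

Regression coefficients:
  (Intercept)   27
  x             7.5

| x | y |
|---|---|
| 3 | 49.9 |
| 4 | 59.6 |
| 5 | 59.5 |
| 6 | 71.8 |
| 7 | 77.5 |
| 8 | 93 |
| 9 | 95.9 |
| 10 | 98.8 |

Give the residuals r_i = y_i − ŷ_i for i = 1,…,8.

0.4, 2.6, -5, -0.2, -2, 6, 1.4, -3.2

x=3: ŷ = 27 + 7.5·3 = 49.5; r = 49.9 − 49.5 = 0.4
x=4: ŷ = 27 + 7.5·4 = 57; r = 59.6 − 57 = 2.6
x=5: ŷ = 27 + 7.5·5 = 64.5; r = 59.5 − 64.5 = -5
x=6: ŷ = 27 + 7.5·6 = 72; r = 71.8 − 72 = -0.2
x=7: ŷ = 27 + 7.5·7 = 79.5; r = 77.5 − 79.5 = -2
x=8: ŷ = 27 + 7.5·8 = 87; r = 93 − 87 = 6
x=9: ŷ = 27 + 7.5·9 = 94.5; r = 95.9 − 94.5 = 1.4
x=10: ŷ = 27 + 7.5·10 = 102; r = 98.8 − 102 = -3.2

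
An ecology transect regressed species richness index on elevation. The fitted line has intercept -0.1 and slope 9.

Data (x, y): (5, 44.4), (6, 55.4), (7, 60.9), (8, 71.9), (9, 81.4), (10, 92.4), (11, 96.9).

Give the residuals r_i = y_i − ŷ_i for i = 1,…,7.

x=5: ŷ = -0.1 + 9·5 = 44.9; r = 44.4 − 44.9 = -0.5
x=6: ŷ = -0.1 + 9·6 = 53.9; r = 55.4 − 53.9 = 1.5
x=7: ŷ = -0.1 + 9·7 = 62.9; r = 60.9 − 62.9 = -2
x=8: ŷ = -0.1 + 9·8 = 71.9; r = 71.9 − 71.9 = 0
x=9: ŷ = -0.1 + 9·9 = 80.9; r = 81.4 − 80.9 = 0.5
x=10: ŷ = -0.1 + 9·10 = 89.9; r = 92.4 − 89.9 = 2.5
x=11: ŷ = -0.1 + 9·11 = 98.9; r = 96.9 − 98.9 = -2

-0.5, 1.5, -2, 0, 0.5, 2.5, -2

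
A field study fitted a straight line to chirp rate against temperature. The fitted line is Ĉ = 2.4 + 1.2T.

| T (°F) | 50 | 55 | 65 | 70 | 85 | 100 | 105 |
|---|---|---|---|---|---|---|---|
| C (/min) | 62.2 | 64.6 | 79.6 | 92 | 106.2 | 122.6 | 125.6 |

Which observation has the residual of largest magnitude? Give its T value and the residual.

T=50: Ĉ = 2.4 + 1.2·50 = 62.4; r = 62.2 − 62.4 = -0.2
T=55: Ĉ = 2.4 + 1.2·55 = 68.4; r = 64.6 − 68.4 = -3.8
T=65: Ĉ = 2.4 + 1.2·65 = 80.4; r = 79.6 − 80.4 = -0.8
T=70: Ĉ = 2.4 + 1.2·70 = 86.4; r = 92 − 86.4 = 5.6
T=85: Ĉ = 2.4 + 1.2·85 = 104.4; r = 106.2 − 104.4 = 1.8
T=100: Ĉ = 2.4 + 1.2·100 = 122.4; r = 122.6 − 122.4 = 0.2
T=105: Ĉ = 2.4 + 1.2·105 = 128.4; r = 125.6 − 128.4 = -2.8
Largest |r| is 5.6 at T = 70, residual 5.6.

T = 70, r = 5.6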